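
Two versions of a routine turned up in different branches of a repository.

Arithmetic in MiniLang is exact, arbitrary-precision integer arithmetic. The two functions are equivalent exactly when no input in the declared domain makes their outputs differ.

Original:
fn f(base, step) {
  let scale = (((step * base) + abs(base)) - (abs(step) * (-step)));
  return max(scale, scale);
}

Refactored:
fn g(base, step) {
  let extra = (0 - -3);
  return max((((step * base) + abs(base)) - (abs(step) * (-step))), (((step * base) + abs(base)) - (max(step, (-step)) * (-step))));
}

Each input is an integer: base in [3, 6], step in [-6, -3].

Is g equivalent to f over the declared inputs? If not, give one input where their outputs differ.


Equivalent — the differences include constant usage differs, and arithmetic usage differs, and min/max/abs usage differs, and local variable names differ, yet no declared input distinguishes the two.
Tracing base=3, step=-5: f: scale becomes -37; next final value -37 | g: extra becomes 3; next final value -37 — matching result -37.
Every one of the 16 inputs gives matching results.
verdict: equivalent


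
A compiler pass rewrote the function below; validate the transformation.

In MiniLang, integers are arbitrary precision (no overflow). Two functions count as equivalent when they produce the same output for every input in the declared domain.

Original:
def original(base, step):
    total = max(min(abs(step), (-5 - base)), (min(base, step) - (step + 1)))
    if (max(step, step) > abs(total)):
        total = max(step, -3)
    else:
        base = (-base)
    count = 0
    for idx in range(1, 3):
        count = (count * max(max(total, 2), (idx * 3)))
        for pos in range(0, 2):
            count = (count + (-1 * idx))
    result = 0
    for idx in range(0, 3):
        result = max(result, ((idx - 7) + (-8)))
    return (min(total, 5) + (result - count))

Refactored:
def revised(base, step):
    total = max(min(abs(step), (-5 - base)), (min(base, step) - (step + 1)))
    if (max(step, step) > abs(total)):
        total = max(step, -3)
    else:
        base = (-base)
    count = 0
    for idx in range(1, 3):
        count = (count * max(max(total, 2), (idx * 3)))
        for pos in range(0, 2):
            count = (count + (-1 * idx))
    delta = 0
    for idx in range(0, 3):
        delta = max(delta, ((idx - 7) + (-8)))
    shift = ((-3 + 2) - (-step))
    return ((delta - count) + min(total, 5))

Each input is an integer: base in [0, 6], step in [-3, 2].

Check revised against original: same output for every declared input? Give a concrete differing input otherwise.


The two versions differ — the changes include statement counts differ; also local variable names differ; also constant usage differs; also arithmetic usage differs.
Tracing base=3, step=-1: original: total = -1; (max(step, step) > abs(total)) -> false; base = -3; count = 0; [idx=1]; count = 0; [pos=0]; count = -1; [pos=1]; count = -2; [idx=2]; count = -12; [pos=0]; count = -14; [pos=1]; count = -16; result = 0; [idx=0]; result = 0; [idx=1]; result = 0; [idx=2]; result = 0; return 15 | revised: total = -1; (max(step, step) > abs(total)) -> false; base = -3; count = 0; [idx=1]; count = 0; [pos=0]; count = -1; [pos=1]; count = -2; [idx=2]; count = -12; [pos=0]; count = -14; [pos=1]; count = -16; delta = 0; [idx=0]; delta = 0; [idx=1]; delta = 0; [idx=2]; delta = 0; shift = -2; return 15 — matching result 15.
Checked all 42 inputs in the declared domain: the outputs agree on every one.
verdict: equivalent


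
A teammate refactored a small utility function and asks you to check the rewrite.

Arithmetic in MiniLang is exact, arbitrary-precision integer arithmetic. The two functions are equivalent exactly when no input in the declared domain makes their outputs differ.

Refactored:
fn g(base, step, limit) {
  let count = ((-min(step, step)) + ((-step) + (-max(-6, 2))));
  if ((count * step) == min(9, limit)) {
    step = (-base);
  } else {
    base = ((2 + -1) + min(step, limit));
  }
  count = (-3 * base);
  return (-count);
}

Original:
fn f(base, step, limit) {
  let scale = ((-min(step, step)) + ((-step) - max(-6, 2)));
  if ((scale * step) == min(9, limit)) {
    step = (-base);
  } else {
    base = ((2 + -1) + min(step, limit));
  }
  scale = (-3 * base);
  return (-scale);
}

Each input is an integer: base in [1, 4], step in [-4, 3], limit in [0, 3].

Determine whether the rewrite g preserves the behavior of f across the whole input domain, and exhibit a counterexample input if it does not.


Behavior is preserved: although arithmetic usage differs, and local variable names differ, the outputs never diverge.
Tracing base=1, step=2, limit=3: f: scale := -6 | ((scale * step) == min(9, limit)): false | base := 3 | scale := -9 | result 9 | g: count := -6 | ((count * step) == min(9, limit)): false | base := 3 | count := -9 | result 9 — matching result 9.
Checked all 128 inputs in the declared domain: the outputs agree on every one.
verdict: equivalent


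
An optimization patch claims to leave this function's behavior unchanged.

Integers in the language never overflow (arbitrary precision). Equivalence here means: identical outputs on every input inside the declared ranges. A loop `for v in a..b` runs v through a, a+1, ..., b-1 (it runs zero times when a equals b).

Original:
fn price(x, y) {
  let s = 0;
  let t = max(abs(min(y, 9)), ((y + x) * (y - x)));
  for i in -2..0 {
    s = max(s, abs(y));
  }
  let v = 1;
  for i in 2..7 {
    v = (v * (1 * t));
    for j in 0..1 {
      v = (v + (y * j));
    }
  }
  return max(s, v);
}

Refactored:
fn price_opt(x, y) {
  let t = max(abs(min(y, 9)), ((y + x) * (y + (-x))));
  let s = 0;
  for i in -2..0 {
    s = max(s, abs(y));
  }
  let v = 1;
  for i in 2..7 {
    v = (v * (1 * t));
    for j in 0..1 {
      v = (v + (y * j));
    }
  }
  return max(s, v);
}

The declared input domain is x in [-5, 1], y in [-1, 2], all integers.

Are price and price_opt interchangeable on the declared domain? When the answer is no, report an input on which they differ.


Comparing the listings, the differences include: arithmetic usage differs.
As a probe, take x=-4, y=2: price runs s = 0; t = 2; [i=-2]; s = 2; [i=-1]; s = 2; v = 1; [i=2]; v = 2; [j=0]; v = 2; [i=3]; v = 4; [j=0]; v = 4; [i=4]; v = 8; [j=0]; v = 8; [i=5]; v = 16; [j=0]; v = 16; [i=6]; v = 32; [j=0]; v = 32; return 32; price_opt runs t = 2; s = 0; [i=-2]; s = 2; [i=-1]; s = 2; v = 1; [i=2]; v = 2; [j=0]; v = 2; [i=3]; v = 4; [j=0]; v = 4; [i=4]; v = 8; [j=0]; v = 8; [i=5]; v = 16; [j=0]; v = 16; [i=6]; v = 32; [j=0]; v = 32; return 32; both end at 32.
Checked all 28 inputs in the declared domain: the outputs agree on every one.
verdict: equivalent


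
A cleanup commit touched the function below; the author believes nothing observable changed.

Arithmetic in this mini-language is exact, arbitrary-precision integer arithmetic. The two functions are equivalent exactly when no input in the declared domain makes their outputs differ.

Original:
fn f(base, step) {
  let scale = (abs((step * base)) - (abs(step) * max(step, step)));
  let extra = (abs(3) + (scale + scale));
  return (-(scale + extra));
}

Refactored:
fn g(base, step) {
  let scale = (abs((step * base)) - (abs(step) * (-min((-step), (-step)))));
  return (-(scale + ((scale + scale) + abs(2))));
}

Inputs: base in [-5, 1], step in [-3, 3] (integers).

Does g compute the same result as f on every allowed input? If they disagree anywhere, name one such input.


Not equivalent: base=-5, step=-3 separates them (-75 vs -74).
f: scale := 24 | extra := 51 | result -75
g: scale := 24 | result -74
verdict: not equivalent; witness: base=-5, step=-3


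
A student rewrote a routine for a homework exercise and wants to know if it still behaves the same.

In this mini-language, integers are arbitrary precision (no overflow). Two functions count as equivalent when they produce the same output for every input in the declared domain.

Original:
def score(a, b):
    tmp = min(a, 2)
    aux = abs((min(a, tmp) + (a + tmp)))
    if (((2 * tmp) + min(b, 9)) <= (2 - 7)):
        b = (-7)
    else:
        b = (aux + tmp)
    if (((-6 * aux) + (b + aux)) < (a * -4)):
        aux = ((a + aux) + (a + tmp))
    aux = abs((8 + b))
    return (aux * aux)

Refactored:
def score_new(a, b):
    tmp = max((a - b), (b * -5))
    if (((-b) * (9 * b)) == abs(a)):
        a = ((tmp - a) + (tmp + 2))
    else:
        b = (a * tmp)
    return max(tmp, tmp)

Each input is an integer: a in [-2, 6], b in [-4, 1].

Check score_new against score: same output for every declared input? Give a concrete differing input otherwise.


Take a=-2, b=-4.
score: tmp=-2, then aux=6, then (((2 * tmp) + min(b, 9)) <= (2 - 7)) is true, then b=-7, then (((-6 * aux) + (b + aux)) < (a * -4)) is true, then aux=0, then aux=1, then returns 1
score_new: tmp=20, then (((-b) * (9 * b)) == abs(a)) is false, then b=-40, then returns 20
1 != 20, so the rewrite changes behavior.
verdict: not equivalent; witness: a=-2, b=-4


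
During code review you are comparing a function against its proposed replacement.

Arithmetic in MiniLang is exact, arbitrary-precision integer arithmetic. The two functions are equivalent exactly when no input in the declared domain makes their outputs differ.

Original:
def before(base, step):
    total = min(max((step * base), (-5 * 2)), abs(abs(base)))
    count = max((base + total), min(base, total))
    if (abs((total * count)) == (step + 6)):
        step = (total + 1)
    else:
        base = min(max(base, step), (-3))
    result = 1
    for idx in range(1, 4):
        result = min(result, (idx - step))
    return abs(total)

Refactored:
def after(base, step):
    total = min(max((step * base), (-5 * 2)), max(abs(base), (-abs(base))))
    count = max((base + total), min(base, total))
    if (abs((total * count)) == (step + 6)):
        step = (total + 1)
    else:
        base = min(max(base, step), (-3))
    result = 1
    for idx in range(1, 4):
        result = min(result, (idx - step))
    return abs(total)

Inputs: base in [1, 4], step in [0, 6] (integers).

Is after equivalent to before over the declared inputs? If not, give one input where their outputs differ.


Differences: min/max/abs usage differs — yet all 28 inputs agree.
verdict: equivalent


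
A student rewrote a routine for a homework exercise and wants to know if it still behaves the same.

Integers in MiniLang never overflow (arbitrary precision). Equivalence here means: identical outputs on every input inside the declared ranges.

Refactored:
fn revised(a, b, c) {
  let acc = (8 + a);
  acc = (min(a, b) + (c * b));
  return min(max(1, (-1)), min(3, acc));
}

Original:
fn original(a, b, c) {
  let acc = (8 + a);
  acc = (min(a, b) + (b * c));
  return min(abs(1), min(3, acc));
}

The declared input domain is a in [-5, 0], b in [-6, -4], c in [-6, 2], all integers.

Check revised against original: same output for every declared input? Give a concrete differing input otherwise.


Differences: min/max/abs usage differs; also constant usage differs — yet all 162 inputs agree.
verdict: equivalent


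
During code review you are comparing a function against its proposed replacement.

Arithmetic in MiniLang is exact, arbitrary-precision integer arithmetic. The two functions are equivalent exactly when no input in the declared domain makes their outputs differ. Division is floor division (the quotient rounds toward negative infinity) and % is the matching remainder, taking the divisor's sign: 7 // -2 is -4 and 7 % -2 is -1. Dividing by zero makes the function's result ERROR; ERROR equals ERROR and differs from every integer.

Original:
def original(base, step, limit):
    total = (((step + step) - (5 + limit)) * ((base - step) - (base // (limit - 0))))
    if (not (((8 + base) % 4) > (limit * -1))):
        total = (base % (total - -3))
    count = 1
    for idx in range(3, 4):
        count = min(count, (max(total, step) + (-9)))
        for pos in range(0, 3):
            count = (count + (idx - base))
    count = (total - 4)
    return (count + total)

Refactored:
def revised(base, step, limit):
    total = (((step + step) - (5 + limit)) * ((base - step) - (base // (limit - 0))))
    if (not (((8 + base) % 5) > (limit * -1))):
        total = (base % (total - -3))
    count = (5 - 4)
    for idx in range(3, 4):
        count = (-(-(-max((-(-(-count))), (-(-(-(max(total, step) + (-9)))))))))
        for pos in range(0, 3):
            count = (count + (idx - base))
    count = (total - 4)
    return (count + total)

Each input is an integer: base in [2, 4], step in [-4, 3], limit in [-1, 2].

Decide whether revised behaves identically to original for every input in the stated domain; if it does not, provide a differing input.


Not equivalent: base=2, step=-4, limit=-1 separates them (-196 vs -186).
original: total = -96; (not (((8 + base) % 4) > (limit * -1))) -> false; count = 1; [idx=3]; count = -13; [pos=0]; count = -12; [pos=1]; count = -11; [pos=2]; count = -10; count = -100; return -196
revised: total = -96; (not (((8 + base) % 5) > (limit * -1))) -> true; total = -91; count = 1; [idx=3]; count = -13; [pos=0]; count = -12; [pos=1]; count = -11; [pos=2]; count = -10; count = -95; return -186
verdict: not equivalent; witness: base=2, step=-4, limit=-1


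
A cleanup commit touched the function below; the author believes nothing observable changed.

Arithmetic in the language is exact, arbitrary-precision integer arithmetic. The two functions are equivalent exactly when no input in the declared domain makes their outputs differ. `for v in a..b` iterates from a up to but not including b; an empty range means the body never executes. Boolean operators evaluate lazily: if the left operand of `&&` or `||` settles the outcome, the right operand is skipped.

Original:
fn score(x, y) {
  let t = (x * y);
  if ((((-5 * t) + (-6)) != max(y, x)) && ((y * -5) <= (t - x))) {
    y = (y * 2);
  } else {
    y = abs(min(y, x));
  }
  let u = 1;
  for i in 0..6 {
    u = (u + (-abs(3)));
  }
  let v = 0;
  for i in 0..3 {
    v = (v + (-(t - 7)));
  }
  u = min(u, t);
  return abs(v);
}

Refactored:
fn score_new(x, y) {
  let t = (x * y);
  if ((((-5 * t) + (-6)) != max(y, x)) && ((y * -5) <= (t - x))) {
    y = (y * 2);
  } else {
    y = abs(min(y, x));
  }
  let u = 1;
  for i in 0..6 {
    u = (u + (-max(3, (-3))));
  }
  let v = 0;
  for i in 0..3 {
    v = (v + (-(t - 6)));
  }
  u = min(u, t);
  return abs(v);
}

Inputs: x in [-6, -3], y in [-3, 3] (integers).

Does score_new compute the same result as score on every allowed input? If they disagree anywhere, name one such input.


There is a counterexample at x=-6, y=-3: 33 on one side, 36 on the other.
score: t becomes 18; next ((((-5 * t) + (-6)) != max(y, x)) && ((y * -5) <= (t - x))) evaluates to true; next y becomes -6; next u becomes 1; next at i=0:; next u becomes -2; next at i=1:; next u becomes -5; next at i=2:; next u becomes -8; next at i=3:; next u becomes -11; next at i=4:; next u becomes -14; next at i=5:; next u becomes -17; next v becomes 0; next at i=0:; next v becomes -11; next at i=1:; next v becomes -22; next at i=2:; next v becomes -33; next u becomes -17; next final value 33
score_new: t becomes 18; next ((((-5 * t) + (-6)) != max(y, x)) && ((y * -5) <= (t - x))) evaluates to true; next y becomes -6; next u becomes 1; next at i=0:; next u becomes -2; next at i=1:; next u becomes -5; next at i=2:; next u becomes -8; next at i=3:; next u becomes -11; next at i=4:; next u becomes -14; next at i=5:; next u becomes -17; next v becomes 0; next at i=0:; next v becomes -12; next at i=1:; next v becomes -24; next at i=2:; next v becomes -36; next u becomes -17; next final value 36
verdict: not equivalent; witness: x=-6, y=-3


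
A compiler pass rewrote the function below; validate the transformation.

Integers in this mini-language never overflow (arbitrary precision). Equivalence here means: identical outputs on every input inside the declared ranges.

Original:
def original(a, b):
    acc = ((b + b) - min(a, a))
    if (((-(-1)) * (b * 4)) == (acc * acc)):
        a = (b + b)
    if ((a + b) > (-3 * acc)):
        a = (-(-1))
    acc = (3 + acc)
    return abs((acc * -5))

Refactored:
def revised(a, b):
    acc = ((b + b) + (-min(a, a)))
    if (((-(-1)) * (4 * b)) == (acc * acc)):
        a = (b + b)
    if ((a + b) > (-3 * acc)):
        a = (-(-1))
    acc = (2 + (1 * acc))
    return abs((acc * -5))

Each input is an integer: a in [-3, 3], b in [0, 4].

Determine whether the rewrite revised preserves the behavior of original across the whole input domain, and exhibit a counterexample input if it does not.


Not equivalent: a=-3, b=0 separates them (30 vs 25).
original: acc=3, then (((-(-1)) * (b * 4)) == (acc * acc)) is false, then ((a + b) > (-3 * acc)) is true, then a=1, then acc=6, then returns 30
revised: acc=3, then (((-(-1)) * (4 * b)) == (acc * acc)) is false, then ((a + b) > (-3 * acc)) is true, then a=1, then acc=5, then returns 25
verdict: not equivalent; witness: a=-3, b=0


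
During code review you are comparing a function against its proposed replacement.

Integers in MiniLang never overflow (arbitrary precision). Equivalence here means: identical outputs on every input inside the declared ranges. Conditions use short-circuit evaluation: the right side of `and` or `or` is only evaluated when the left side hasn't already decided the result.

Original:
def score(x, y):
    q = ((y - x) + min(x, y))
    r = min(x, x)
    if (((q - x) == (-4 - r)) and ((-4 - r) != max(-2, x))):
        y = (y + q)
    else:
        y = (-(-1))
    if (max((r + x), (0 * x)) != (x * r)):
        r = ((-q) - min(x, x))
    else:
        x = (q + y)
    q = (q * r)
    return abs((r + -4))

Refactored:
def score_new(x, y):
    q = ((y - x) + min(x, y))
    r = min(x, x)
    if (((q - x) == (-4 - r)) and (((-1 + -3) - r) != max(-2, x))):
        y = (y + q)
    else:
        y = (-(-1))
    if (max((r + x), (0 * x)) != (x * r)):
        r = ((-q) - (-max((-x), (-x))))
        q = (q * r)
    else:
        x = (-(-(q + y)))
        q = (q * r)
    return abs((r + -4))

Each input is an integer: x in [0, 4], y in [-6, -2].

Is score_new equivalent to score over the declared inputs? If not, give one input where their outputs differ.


Changes here: min/max/abs usage differs; arithmetic usage differs; constant usage differs; statement counts differ; the full 25-point sweep finds no disagreement.
verdict: equivalent


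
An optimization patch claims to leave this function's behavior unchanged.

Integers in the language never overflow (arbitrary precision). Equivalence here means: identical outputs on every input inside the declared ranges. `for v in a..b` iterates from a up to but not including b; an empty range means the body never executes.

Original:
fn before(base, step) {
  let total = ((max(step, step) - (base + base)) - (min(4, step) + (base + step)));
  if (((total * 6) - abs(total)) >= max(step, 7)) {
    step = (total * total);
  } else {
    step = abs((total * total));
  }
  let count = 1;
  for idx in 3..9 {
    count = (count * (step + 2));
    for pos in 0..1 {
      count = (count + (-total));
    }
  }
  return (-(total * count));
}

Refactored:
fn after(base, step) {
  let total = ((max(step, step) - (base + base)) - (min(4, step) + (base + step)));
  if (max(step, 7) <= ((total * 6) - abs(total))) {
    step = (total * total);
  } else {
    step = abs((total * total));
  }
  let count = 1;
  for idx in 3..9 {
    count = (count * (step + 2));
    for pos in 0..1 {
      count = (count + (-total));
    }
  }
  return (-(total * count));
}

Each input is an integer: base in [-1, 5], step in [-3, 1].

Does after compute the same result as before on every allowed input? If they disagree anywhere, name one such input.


This is a faithful refactor — comparison usage differs, but the computed results match everywhere.
One worked example (base=5, step=-2) — before: total becomes -13; next (((total * 6) - abs(total)) >= max(step, 7)) evaluates to false; next step becomes 169; next count becomes 1; next at idx=3:; next count becomes 171; next at pos=0:; next count becomes 184; next at idx=4:; next count becomes 31464; next at pos=0:; next count becomes 31477; next at idx=5:; next count becomes 5382567; next at pos=0:; next count becomes 5382580; next at idx=6:; next count becomes 920421180; next at pos=0:; next count becomes 920421193; next at idx=7:; next count becomes 157392024003; next at pos=0:; next count becomes 157392024016; next at idx=8:; next count becomes 26914036106736; next at pos=0:; next count becomes 26914036106749; next final value 349882469387737; after: total becomes -13; next (max(step, 7) <= ((total * 6) - abs(total))) evaluates to false; next step becomes 169; next count becomes 1; next at idx=3:; next count becomes 171; next at pos=0:; next count becomes 184; next at idx=4:; next count becomes 31464; next at pos=0:; next count becomes 31477; next at idx=5:; next count becomes 5382567; next at pos=0:; next count becomes 5382580; next at idx=6:; next count becomes 920421180; next at pos=0:; next count becomes 920421193; next at idx=7:; next count becomes 157392024003; next at pos=0:; next count becomes 157392024016; next at idx=8:; next count becomes 26914036106736; next at pos=0:; next count becomes 26914036106749; next final value 349882469387737; agreement on 349882469387737.
Sweeping the whole domain (35 inputs) finds no disagreement.
verdict: equivalent


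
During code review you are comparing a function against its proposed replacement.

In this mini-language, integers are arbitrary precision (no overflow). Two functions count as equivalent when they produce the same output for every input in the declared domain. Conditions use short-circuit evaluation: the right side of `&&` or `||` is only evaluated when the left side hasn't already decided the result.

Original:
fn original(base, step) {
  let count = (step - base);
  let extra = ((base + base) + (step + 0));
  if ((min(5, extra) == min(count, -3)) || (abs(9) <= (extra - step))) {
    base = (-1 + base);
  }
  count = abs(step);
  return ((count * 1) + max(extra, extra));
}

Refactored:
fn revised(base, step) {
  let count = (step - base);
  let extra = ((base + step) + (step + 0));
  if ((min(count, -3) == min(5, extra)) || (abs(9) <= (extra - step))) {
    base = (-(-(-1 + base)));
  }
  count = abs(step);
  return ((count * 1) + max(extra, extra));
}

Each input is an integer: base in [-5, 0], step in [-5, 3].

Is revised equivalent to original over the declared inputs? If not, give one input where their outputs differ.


These are not equivalent — on base=-5, step=-4 the outputs split (-10 vs -9).
original: count := 1 | extra := -14 | ((min(5, extra) == min(count, -3)) || (abs(9) <= (extra - step))): false | count := 4 | result -10
revised: count := 1 | extra := -13 | ((min(count, -3) == min(5, extra)) || (abs(9) <= (extra - step))): false | count := 4 | result -9
verdict: not equivalent; witness: base=-5, step=-4


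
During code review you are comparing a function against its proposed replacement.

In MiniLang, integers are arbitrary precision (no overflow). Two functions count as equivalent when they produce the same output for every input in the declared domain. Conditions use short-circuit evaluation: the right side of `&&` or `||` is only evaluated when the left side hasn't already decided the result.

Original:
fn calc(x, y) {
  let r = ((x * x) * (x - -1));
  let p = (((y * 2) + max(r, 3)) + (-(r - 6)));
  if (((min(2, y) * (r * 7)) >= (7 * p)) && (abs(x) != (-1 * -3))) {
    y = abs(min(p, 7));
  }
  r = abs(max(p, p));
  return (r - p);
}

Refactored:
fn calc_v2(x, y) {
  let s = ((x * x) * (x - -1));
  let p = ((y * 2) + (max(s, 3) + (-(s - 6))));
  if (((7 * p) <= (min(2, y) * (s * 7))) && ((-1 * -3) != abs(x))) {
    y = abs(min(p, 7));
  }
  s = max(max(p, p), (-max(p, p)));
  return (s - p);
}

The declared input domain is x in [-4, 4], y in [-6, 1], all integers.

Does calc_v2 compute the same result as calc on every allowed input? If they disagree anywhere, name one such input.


The two versions differ — the changes include local variable names differ; comparison usage differs; min/max/abs usage differs.
Spot check at x=2, y=0 — calc: r becomes 12; next p becomes 6; next (((min(2, y) * (r * 7)) >= (7 * p)) && (abs(x) != (-1 * -3))) evaluates to false; next r becomes 6; next final value 0. calc_v2: s becomes 12; next p becomes 6; next (((7 * p) <= (min(2, y) * (s * 7))) && ((-1 * -3) != abs(x))) evaluates to false; next s becomes 6; next final value 0. Both give 0.
An exhaustive pass over the 72 declared inputs shows identical outputs.
verdict: equivalent


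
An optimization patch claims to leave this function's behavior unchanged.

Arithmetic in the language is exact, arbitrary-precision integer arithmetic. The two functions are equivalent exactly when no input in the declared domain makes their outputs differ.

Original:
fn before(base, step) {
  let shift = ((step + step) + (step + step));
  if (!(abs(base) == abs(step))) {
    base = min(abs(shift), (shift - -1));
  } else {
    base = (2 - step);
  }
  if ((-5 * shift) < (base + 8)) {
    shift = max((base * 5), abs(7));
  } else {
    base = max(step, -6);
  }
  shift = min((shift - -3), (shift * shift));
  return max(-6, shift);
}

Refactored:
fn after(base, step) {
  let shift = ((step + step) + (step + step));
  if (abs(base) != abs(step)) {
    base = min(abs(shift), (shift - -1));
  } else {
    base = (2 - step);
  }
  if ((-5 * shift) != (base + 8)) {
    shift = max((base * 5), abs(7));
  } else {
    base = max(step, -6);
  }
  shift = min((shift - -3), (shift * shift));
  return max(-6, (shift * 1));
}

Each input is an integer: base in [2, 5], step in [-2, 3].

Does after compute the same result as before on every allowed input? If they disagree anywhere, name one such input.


The rewrite breaks on base=2, step=-2, where the results are -5 and 23.
before: shift becomes -8; next (!(abs(base) == abs(step))) evaluates to false; next base becomes 4; next ((-5 * shift) < (base + 8)) evaluates to false; next base becomes -2; next shift becomes -5; next final value -5
after: shift becomes -8; next (abs(base) != abs(step)) evaluates to false; next base becomes 4; next ((-5 * shift) != (base + 8)) evaluates to true; next shift becomes 20; next shift becomes 23; next final value 23
verdict: not equivalent; witness: base=2, step=-2


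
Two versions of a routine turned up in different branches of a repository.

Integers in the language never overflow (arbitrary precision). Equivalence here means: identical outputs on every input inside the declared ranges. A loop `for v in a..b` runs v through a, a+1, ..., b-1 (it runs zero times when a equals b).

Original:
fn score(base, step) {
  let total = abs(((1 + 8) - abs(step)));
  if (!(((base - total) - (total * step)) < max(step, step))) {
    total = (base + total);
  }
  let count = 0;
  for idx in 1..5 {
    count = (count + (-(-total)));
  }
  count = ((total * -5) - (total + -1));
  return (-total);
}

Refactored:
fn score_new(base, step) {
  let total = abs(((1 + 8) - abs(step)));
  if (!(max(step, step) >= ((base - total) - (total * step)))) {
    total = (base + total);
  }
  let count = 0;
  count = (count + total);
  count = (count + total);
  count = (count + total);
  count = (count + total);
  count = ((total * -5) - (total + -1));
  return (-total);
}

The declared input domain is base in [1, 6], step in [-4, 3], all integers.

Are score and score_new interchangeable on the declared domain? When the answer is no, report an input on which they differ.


There is a behavioral-looking edit here, yet the outcome never shifts on this domain; all 48 inputs agree.
verdict: equivalent


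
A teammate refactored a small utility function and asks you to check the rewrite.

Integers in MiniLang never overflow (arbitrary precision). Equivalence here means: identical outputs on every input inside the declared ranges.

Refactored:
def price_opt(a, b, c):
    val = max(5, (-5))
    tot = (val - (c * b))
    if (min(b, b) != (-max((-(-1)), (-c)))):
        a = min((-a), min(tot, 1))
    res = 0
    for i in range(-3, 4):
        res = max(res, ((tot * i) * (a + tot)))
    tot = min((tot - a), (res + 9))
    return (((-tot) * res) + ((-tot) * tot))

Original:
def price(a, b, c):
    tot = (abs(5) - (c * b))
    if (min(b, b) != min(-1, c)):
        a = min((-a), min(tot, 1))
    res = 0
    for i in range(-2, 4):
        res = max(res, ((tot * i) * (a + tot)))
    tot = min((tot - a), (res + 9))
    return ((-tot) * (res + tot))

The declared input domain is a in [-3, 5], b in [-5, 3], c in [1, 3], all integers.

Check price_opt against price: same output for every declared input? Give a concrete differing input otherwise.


The rewrite breaks on a=2, b=2, c=2, where the results are -15 and -18.
price: tot=1, then (min(b, b) != min(-1, c)) is true, then a=-2, then res=0, then (i=-2), then res=2, then (i=-1), then res=2, then (i=0), then res=2, then (i=1), then res=2, then (i=2), then res=2, then (i=3), then res=2, then tot=3, then returns -15
price_opt: val=5, then tot=1, then (min(b, b) != (-max((-(-1)), (-c)))) is true, then a=-2, then res=0, then (i=-3), then res=3, then (i=-2), then res=3, then (i=-1), then res=3, then (i=0), then res=3, then (i=1), then res=3, then (i=2), then res=3, then (i=3), then res=3, then tot=3, then returns -18
verdict: not equivalent; witness: a=2, b=2, c=2


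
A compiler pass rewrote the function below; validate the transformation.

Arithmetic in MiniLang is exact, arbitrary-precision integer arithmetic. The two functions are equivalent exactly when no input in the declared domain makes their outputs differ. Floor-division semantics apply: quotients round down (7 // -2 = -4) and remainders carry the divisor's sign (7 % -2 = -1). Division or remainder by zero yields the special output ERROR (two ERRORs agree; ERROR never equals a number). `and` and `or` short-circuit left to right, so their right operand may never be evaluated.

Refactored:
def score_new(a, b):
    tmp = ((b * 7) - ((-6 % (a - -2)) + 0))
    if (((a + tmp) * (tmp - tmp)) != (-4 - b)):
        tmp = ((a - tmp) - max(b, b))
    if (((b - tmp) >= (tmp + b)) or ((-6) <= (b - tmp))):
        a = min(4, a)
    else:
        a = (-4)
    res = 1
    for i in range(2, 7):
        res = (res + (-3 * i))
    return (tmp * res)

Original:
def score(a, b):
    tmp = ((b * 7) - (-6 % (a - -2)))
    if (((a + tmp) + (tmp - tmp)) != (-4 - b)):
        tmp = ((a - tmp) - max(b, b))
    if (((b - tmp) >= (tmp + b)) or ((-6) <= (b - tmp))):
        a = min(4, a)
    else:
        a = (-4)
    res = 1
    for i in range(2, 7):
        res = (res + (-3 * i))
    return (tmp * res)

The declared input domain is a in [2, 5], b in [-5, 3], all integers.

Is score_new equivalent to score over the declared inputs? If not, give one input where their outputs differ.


Try a=2, b=-4.
score: tmp becomes -30; next (((a + tmp) + (tmp - tmp)) != (-4 - b)) evaluates to true; next tmp becomes 36; next (((b - tmp) >= (tmp + b)) or ((-6) <= (b - tmp))) evaluates to false; next a becomes -4; next res becomes 1; next at i=2:; next res becomes -5; next at i=3:; next res becomes -14; next at i=4:; next res becomes -26; next at i=5:; next res becomes -41; next at i=6:; next res becomes -59; next final value -2124
score_new: tmp becomes -30; next (((a + tmp) * (tmp - tmp)) != (-4 - b)) evaluates to false; next (((b - tmp) >= (tmp + b)) or ((-6) <= (b - tmp))) evaluates to true; next a becomes 2; next res becomes 1; next at i=2:; next res becomes -5; next at i=3:; next res becomes -14; next at i=4:; next res becomes -26; next at i=5:; next res becomes -41; next at i=6:; next res becomes -59; next final value 1770
-2124 != 1770, so the rewrite changes behavior.
verdict: not equivalent; witness: a=2, b=-4


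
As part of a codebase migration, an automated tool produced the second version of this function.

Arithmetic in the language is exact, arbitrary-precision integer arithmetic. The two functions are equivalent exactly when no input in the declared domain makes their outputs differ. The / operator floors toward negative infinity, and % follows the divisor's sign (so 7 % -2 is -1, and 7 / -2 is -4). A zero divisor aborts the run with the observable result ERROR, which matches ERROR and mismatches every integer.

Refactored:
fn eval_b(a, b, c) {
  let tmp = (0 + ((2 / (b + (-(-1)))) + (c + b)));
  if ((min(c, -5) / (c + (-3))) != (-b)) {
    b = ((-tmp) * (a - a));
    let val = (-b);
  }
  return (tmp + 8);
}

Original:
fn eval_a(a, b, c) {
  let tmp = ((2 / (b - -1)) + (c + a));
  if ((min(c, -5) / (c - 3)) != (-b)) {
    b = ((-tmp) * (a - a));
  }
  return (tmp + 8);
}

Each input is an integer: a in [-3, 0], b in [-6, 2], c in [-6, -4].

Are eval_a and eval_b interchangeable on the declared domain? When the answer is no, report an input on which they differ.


Run the pair on a=-3, b=-6, c=-6.
eval_a: tmp becomes -10; next ((min(c, -5) / (c - 3)) != (-b)) evaluates to true; next b becomes 0; next final value -2
eval_b: tmp becomes -13; next ((min(c, -5) / (c + (-3))) != (-b)) evaluates to true; next b becomes 0; next val becomes 0; next final value -5
-2 and -5 differ, so these are not the same function on this domain.
verdict: not equivalent; witness: a=-3, b=-6, c=-6


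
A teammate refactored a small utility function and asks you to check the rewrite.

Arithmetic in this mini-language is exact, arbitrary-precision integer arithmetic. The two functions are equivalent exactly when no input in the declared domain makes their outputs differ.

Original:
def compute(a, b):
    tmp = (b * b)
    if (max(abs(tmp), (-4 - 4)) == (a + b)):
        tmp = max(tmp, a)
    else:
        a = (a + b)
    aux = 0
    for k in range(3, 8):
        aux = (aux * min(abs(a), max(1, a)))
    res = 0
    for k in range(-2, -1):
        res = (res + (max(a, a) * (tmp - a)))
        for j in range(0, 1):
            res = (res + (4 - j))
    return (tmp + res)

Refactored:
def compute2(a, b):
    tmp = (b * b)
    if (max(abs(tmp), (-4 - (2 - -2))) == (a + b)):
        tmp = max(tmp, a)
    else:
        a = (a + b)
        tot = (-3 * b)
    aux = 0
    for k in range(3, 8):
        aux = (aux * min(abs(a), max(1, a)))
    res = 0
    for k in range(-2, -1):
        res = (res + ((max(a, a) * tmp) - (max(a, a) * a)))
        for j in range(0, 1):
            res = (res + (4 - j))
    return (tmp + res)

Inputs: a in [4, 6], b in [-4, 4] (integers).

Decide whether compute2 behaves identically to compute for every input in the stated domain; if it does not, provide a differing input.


Side by side, the visible changes include: constant usage differs, min/max/abs usage differs, statement counts differ, local variable names differ, arithmetic usage differs.
Spot check at a=6, b=-4 — compute: tmp=16, then (max(abs(tmp), (-4 - 4)) == (a + b)) is false, then a=2, then aux=0, then (k=3), then aux=0, then (k=4), then aux=0, then (k=5), then aux=0, then (k=6), then aux=0, then (k=7), then aux=0, then res=0, then (k=-2), then res=28, then (j=0), then res=32, then returns 48. compute2: tmp=16, then (max(abs(tmp), (-4 - (2 - -2))) == (a + b)) is false, then a=2, then tot=12, then aux=0, then (k=3), then aux=0, then (k=4), then aux=0, then (k=5), then aux=0, then (k=6), then aux=0, then (k=7), then aux=0, then res=0, then (k=-2), then res=28, then (j=0), then res=32, then returns 48. Both give 48.
Every one of the 27 inputs gives matching results.
verdict: equivalent


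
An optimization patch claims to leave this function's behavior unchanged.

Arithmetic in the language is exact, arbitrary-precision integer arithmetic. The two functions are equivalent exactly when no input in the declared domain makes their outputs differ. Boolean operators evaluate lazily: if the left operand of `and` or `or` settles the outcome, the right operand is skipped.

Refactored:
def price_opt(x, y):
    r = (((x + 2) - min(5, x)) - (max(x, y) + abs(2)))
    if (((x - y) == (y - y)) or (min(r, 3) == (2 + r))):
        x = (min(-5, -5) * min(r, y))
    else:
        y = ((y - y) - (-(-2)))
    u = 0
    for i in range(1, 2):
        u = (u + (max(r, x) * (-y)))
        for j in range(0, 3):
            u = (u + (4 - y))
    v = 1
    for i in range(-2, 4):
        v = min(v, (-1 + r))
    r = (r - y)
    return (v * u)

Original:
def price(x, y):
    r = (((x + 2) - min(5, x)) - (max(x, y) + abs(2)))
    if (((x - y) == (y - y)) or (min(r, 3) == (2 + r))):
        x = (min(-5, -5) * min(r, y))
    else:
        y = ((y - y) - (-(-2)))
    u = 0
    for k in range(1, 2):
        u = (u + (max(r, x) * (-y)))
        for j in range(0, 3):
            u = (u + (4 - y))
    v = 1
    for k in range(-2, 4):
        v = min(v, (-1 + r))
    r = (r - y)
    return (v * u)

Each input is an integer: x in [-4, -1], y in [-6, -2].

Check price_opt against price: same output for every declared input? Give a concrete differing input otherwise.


This is a faithful refactor — local variable names differ, but the computed results match everywhere.
As a probe, take x=-3, y=-6: price runs r := 3 | (((x - y) == (y - y)) or (min(r, 3) == (2 + r))): false | y := -2 | u := 0 | iter k=1: | u := 6 | iter j=0: | u := 12 | iter j=1: | u := 18 | iter j=2: | u := 24 | v := 1 | iter k=-2: | v := 1 | iter k=-1: | v := 1 | iter k=0: | v := 1 | iter k=1: | v := 1 | iter k=2: | v := 1 | iter k=3: | v := 1 | r := 5 | result 24; price_opt runs r := 3 | (((x - y) == (y - y)) or (min(r, 3) == (2 + r))): false | y := -2 | u := 0 | iter i=1: | u := 6 | iter j=0: | u := 12 | iter j=1: | u := 18 | iter j=2: | u := 24 | v := 1 | iter i=-2: | v := 1 | iter i=-1: | v := 1 | iter i=0: | v := 1 | iter i=1: | v := 1 | iter i=2: | v := 1 | iter i=3: | v := 1 | r := 5 | result 24; both end at 24.
An exhaustive pass over the 20 declared inputs shows identical outputs.
verdict: equivalent


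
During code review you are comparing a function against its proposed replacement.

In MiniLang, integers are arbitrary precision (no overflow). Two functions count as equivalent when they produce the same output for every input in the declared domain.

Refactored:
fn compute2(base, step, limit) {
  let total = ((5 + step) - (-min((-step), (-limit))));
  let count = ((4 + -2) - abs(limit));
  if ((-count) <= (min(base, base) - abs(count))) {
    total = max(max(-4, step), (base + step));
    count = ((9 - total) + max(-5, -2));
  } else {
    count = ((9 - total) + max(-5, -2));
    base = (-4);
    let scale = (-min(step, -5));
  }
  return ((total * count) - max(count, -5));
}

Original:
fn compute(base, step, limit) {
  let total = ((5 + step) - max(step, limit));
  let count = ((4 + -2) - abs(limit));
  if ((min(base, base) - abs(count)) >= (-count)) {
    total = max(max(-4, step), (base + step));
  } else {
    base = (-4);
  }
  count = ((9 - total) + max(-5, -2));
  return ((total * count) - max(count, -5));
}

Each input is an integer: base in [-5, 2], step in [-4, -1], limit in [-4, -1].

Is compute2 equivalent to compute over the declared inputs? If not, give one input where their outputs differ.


Equivalent — the differences include constant usage differs; also comparison usage differs; also local variable names differ; also min/max/abs usage differs; also arithmetic usage differs; also statement counts differ, yet no declared input distinguishes the two.
Tracing base=2, step=-4, limit=-2: compute: total=3, then count=0, then ((min(base, base) - abs(count)) >= (-count)) is true, then total=-2, then count=9, then returns -27 | compute2: total=3, then count=0, then ((-count) <= (min(base, base) - abs(count))) is true, then total=-2, then count=9, then returns -27 — matching result -27.
An exhaustive pass over the 128 declared inputs shows identical outputs.
verdict: equivalent


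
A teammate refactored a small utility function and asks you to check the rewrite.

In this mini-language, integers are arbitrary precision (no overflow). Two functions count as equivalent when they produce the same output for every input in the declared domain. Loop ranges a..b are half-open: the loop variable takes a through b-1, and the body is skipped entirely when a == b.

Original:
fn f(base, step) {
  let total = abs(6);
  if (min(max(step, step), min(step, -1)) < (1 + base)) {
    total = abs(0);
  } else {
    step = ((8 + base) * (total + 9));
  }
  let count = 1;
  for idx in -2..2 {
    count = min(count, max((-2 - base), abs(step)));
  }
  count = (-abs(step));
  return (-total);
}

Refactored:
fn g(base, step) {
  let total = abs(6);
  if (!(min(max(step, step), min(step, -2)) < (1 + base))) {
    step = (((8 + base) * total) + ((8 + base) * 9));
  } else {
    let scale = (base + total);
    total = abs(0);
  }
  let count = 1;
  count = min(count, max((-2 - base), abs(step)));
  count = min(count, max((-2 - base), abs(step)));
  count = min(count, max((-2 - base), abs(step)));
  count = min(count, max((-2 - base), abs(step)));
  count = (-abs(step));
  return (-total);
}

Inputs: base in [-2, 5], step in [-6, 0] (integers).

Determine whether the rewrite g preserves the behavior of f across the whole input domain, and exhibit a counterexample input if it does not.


Consider the input base=-2, step=-1.
f: total = 6; (min(max(step, step), min(step, -1)) < (1 + base)) -> false; step = 90; count = 1; [idx=-2]; count = 1; [idx=-1]; count = 1; [idx=0]; count = 1; [idx=1]; count = 1; count = -90; return -6
g: total = 6; (!(min(max(step, step), min(step, -2)) < (1 + base))) -> false; scale = 4; total = 0; count = 1; count = 1; count = 1; count = 1; count = 1; count = -1; return 0
-6 against 0: the behavior changed.
verdict: not equivalent; witness: base=-2, step=-1
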